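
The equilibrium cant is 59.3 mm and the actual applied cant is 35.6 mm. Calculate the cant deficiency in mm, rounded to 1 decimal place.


Cant deficiency = equilibrium cant - actual cant
CD = 59.3 - 35.6
CD = 23.7 mm

23.7


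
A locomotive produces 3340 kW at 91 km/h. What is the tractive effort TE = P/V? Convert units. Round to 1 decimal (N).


Convert: P = 3340 kW = 3340000 W
V = 91 / 3.6 = 25.2778 m/s
TE = 3340000 / 25.2778
TE = 132131.9 N

132131.9


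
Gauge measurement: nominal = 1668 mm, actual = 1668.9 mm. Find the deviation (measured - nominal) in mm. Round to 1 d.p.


Deviation = measured - nominal
Deviation = 1668.9 - 1668
Deviation = 0.9 mm

0.9


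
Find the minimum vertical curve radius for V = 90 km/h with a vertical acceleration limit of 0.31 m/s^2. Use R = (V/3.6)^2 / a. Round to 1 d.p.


Convert speed: V = 90 / 3.6 = 25.0 m/s
V^2 = 625.0 m^2/s^2
R_v = 625.0 / 0.31
R_v = 2016.1 m

2016.1


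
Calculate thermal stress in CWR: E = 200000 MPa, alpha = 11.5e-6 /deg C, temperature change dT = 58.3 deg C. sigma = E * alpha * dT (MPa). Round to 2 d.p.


sigma = E * alpha * dT
sigma = 200000 * 11.5e-6 * 58.3
sigma = 2.3 * 58.3
sigma = 134.09 MPa

134.09


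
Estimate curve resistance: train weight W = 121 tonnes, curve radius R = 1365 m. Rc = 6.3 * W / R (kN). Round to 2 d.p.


Rc = 6.3 * W / R
Rc = 6.3 * 121 / 1365
Rc = 762.3 / 1365
Rc = 0.56 kN

0.56


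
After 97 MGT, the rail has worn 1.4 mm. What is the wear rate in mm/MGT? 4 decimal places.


Wear rate = total wear / cumulative tonnage
Rate = 1.4 / 97
Rate = 0.0144 mm/MGT

0.0144


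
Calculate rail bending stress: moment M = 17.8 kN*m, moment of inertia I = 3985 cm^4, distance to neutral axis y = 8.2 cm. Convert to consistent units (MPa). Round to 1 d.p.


Convert units:
M = 17.8 kN*m = 17800000 N*mm
y = 8.2 cm = 82 mm
I = 3985 cm^4 = 39850000 mm^4
sigma = 17800000 * 82 / 39850000
sigma = 36.6 MPa

36.6


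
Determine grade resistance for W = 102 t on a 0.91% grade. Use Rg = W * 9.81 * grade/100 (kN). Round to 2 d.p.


Rg = W * 9.81 * grade / 100
Rg = 102 * 9.81 * 0.91 / 100
Rg = 1000.62 * 0.0091
Rg = 9.11 kN

9.11


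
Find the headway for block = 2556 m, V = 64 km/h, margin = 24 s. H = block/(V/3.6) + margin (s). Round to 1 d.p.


V = 64 / 3.6 = 17.7778 m/s
Block traversal time = 2556 / 17.7778 = 143.775 s
Headway = 143.775 + 24
Headway = 167.8 s

167.8


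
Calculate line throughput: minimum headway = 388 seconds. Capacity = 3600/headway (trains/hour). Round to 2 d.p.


Capacity = 3600 / headway
Capacity = 3600 / 388
Capacity = 9.28 trains/hour

9.28


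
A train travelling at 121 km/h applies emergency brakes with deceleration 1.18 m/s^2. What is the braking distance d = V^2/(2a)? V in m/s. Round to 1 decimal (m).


Convert speed: V = 121 / 3.6 = 33.6111 m/s
V^2 = 1129.7068
d = 1129.7068 / (2 * 1.18)
d = 1129.7068 / 2.36
d = 478.7 m

478.7


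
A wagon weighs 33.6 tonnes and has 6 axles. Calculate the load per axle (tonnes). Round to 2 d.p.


Load per axle = total weight / number of axles
Load = 33.6 / 6
Load = 5.60 tonnes

5.60


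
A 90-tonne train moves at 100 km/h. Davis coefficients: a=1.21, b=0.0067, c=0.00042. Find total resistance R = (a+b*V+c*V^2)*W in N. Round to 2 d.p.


b*V = 0.0067 * 100 = 0.67
c*V^2 = 0.00042 * 10000 = 4.2
R_per_t = 1.21 + 0.67 + 4.2 = 6.08 N/t
R_total = 6.08 * 90 = 547.20 N

547.20


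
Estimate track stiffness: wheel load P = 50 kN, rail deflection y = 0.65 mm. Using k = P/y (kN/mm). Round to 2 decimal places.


Track stiffness k = P / y
k = 50 / 0.65
k = 76.92 kN/mm

76.92


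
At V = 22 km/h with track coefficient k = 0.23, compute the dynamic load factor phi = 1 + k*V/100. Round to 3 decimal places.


phi = 1 + k * V / 100
phi = 1 + 0.23 * 22 / 100
phi = 1 + 0.0506
phi = 1.051

1.051


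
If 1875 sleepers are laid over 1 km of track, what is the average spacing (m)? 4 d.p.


Spacing = 1000 m / number of sleepers
Spacing = 1000 / 1875
Spacing = 0.5333 m

0.5333


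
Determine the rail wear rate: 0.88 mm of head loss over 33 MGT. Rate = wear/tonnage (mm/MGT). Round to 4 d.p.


Wear rate = total wear / cumulative tonnage
Rate = 0.88 / 33
Rate = 0.0267 mm/MGT

0.0267


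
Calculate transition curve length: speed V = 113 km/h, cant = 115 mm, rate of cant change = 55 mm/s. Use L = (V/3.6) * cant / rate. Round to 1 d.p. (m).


Convert speed: V = 113 / 3.6 = 31.3889 m/s
L = 31.3889 * 115 / 55
L = 3609.7222 / 55
L = 65.6 m

65.6


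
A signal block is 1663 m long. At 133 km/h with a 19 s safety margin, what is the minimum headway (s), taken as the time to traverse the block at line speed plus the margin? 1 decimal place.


V = 133 / 3.6 = 36.9444 m/s
Block traversal time = 1663 / 36.9444 = 45.0135 s
Headway = 45.0135 + 19
Headway = 64.0 s

64.0


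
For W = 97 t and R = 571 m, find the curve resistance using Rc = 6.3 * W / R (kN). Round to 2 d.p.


Rc = 6.3 * W / R
Rc = 6.3 * 97 / 571
Rc = 611.1 / 571
Rc = 1.07 kN

1.07


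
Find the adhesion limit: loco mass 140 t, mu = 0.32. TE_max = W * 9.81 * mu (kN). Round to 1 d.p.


TE_max = W * g * mu
TE_max = 140 * 9.81 * 0.32
TE_max = 1373.4 * 0.32
TE_max = 439.5 kN

439.5


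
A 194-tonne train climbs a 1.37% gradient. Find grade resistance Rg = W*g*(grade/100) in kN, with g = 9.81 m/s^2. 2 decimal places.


Rg = W * 9.81 * grade / 100
Rg = 194 * 9.81 * 1.37 / 100
Rg = 1903.14 * 0.0137
Rg = 26.07 kN

26.07


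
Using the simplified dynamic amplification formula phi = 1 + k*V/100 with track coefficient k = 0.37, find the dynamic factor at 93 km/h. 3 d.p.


phi = 1 + k * V / 100
phi = 1 + 0.37 * 93 / 100
phi = 1 + 0.3441
phi = 1.344

1.344


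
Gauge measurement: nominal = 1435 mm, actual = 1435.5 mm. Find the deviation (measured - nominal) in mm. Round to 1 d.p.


Deviation = measured - nominal
Deviation = 1435.5 - 1435
Deviation = 0.5 mm

0.5


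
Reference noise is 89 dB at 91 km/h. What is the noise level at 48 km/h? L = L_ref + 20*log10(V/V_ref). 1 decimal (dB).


V/V_ref = 48 / 91 = 0.527473
log10(0.527473) = -0.2778
20 * -0.2778 = -5.556
L = 89 + -5.556 = 83.4 dB

83.4


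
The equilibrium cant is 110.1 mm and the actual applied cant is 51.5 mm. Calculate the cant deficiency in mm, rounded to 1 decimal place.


Cant deficiency = equilibrium cant - actual cant
CD = 110.1 - 51.5
CD = 58.6 mm

58.6


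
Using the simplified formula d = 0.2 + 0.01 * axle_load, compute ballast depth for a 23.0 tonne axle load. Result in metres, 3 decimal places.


d = 0.2 + 0.01 * 23.0
d = 0.2 + 0.23
d = 0.430 m

0.430


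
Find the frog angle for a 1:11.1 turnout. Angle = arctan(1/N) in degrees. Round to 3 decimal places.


1/N = 1/11.1 = 0.09009
angle = arctan(0.09009) = 0.089848 rad
angle = 0.089848 * 180/pi = 5.148 degrees

5.148


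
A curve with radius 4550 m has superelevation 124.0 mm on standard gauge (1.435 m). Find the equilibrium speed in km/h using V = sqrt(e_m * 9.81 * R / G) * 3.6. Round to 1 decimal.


Convert cant: e = 124.0 mm = 0.1240 m
V_ms = sqrt(0.1240 * 9.81 * 4550 / 1.435)
V_ms = sqrt(3857.004878) = 62.1048 m/s
V = 62.1048 * 3.6 = 223.6 km/h

223.6


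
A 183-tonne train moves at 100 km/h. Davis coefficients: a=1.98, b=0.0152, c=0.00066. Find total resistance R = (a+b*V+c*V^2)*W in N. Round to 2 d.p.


b*V = 0.0152 * 100 = 1.52
c*V^2 = 0.00066 * 10000 = 6.6
R_per_t = 1.98 + 1.52 + 6.6 = 10.1 N/t
R_total = 10.1 * 183 = 1848.30 N

1848.30


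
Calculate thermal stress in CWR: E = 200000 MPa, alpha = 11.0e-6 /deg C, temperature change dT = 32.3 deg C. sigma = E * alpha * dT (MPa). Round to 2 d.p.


sigma = E * alpha * dT
sigma = 200000 * 11.0e-6 * 32.3
sigma = 2.2 * 32.3
sigma = 71.06 MPa

71.06


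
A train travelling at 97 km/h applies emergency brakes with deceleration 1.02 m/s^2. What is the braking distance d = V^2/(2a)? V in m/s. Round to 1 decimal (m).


Convert speed: V = 97 / 3.6 = 26.9444 m/s
V^2 = 726.0031
d = 726.0031 / (2 * 1.02)
d = 726.0031 / 2.04
d = 355.9 m

355.9


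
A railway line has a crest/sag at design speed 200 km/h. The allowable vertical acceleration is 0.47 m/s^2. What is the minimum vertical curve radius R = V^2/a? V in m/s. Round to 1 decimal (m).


Convert speed: V = 200 / 3.6 = 55.5556 m/s
V^2 = 3086.4198 m^2/s^2
R_v = 3086.4198 / 0.47
R_v = 6566.9 m

6566.9


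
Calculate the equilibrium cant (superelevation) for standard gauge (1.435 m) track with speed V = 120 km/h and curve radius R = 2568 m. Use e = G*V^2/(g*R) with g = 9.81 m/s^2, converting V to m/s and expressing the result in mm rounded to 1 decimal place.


Convert speed: V = 120 / 3.6 = 33.3333 m/s
Apply formula: e = 1.435 * 33.3333^2 / (9.81 * 2568)
e = 1.435 * 1111.1111 / 25192.08
e = 0.063291 m = 63.3 mm

63.3


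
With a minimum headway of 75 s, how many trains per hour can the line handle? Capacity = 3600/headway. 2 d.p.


Capacity = 3600 / headway
Capacity = 3600 / 75
Capacity = 48.00 trains/hour

48.00


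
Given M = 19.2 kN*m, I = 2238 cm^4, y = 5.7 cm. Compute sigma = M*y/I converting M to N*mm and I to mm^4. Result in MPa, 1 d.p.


Convert units:
M = 19.2 kN*m = 19200000 N*mm
y = 5.7 cm = 57 mm
I = 2238 cm^4 = 22380000 mm^4
sigma = 19200000 * 57 / 22380000
sigma = 48.9 MPa

48.9


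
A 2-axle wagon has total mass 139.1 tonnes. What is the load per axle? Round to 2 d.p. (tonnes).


Load per axle = total weight / number of axles
Load = 139.1 / 2
Load = 69.55 tonnes

69.55


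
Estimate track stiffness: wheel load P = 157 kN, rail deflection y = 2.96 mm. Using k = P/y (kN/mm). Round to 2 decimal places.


Track stiffness k = P / y
k = 157 / 2.96
k = 53.04 kN/mm

53.04


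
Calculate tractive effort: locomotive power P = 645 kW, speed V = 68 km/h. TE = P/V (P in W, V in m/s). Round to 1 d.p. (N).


Convert: P = 645 kW = 645000 W
V = 68 / 3.6 = 18.8889 m/s
TE = 645000 / 18.8889
TE = 34147.1 N

34147.1


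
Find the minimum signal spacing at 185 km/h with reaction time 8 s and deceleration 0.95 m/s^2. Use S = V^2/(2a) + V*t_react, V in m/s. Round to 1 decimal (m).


V = 185 / 3.6 = 51.3889 m/s
Braking distance = 51.3889^2 / (2*0.95) = 1389.9042 m
Sighting distance = 51.3889 * 8 = 411.1111 m
S = 1389.9042 + 411.1111 = 1801.0 m

1801.0


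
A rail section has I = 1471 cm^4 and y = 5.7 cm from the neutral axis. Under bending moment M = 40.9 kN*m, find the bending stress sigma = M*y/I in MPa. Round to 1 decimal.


Convert units:
M = 40.9 kN*m = 40900000 N*mm
y = 5.7 cm = 57 mm
I = 1471 cm^4 = 14710000 mm^4
sigma = 40900000 * 57 / 14710000
sigma = 158.5 MPa

158.5


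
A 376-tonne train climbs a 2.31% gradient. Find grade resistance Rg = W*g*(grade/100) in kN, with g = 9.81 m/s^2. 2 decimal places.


Rg = W * 9.81 * grade / 100
Rg = 376 * 9.81 * 2.31 / 100
Rg = 3688.56 * 0.0231
Rg = 85.21 kN

85.21


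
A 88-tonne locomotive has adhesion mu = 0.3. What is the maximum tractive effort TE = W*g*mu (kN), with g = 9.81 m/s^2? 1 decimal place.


TE_max = W * g * mu
TE_max = 88 * 9.81 * 0.3
TE_max = 863.28 * 0.3
TE_max = 259.0 kN

259.0


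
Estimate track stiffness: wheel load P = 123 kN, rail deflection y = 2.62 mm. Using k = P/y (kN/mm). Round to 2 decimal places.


Track stiffness k = P / y
k = 123 / 2.62
k = 46.95 kN/mm

46.95


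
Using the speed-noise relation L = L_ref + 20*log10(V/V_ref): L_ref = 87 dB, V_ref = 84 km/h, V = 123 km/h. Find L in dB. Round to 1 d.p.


V/V_ref = 123 / 84 = 1.464286
log10(1.464286) = 0.165626
20 * 0.165626 = 3.3125
L = 87 + 3.3125 = 90.3 dB

90.3


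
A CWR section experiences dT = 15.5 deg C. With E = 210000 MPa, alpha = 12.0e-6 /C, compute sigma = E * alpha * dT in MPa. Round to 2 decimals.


sigma = E * alpha * dT
sigma = 210000 * 12.0e-6 * 15.5
sigma = 2.52 * 15.5
sigma = 39.06 MPa

39.06


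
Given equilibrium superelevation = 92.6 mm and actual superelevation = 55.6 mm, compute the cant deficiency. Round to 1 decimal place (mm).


Cant deficiency = equilibrium cant - actual cant
CD = 92.6 - 55.6
CD = 37.0 mm

37.0


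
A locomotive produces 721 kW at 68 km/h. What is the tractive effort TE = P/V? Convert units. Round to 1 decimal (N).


Convert: P = 721 kW = 721000 W
V = 68 / 3.6 = 18.8889 m/s
TE = 721000 / 18.8889
TE = 38170.6 N

38170.6


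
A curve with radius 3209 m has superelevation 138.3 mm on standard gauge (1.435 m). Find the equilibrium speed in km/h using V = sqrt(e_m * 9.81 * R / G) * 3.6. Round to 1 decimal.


Convert cant: e = 138.3 mm = 0.1383 m
V_ms = sqrt(0.1383 * 9.81 * 3209 / 1.435)
V_ms = sqrt(3033.954082) = 55.0813 m/s
V = 55.0813 * 3.6 = 198.3 km/h

198.3


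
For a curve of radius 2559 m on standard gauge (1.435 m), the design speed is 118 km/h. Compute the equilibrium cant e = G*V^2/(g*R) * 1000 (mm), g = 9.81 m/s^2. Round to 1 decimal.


Convert speed: V = 118 / 3.6 = 32.7778 m/s
Apply formula: e = 1.435 * 32.7778^2 / (9.81 * 2559)
e = 1.435 * 1074.3827 / 25103.79
e = 0.061415 m = 61.4 mm

61.4


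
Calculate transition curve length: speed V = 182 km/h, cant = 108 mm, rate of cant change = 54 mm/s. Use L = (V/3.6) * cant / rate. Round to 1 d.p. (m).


Convert speed: V = 182 / 3.6 = 50.5556 m/s
L = 50.5556 * 108 / 54
L = 5460.0 / 54
L = 101.1 m

101.1


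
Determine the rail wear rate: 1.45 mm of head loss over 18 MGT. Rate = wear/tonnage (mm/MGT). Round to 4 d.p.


Wear rate = total wear / cumulative tonnage
Rate = 1.45 / 18
Rate = 0.0806 mm/MGT

0.0806


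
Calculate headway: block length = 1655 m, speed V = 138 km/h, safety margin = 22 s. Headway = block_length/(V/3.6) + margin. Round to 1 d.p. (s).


V = 138 / 3.6 = 38.3333 m/s
Block traversal time = 1655 / 38.3333 = 43.1739 s
Headway = 43.1739 + 22
Headway = 65.2 s

65.2


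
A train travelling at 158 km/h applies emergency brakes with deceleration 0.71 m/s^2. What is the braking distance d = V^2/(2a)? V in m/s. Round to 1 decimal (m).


Convert speed: V = 158 / 3.6 = 43.8889 m/s
V^2 = 1926.2346
d = 1926.2346 / (2 * 0.71)
d = 1926.2346 / 1.42
d = 1356.5 m

1356.5


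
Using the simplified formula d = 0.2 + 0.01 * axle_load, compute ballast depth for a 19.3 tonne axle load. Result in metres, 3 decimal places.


d = 0.2 + 0.01 * 19.3
d = 0.2 + 0.193
d = 0.393 m

0.393


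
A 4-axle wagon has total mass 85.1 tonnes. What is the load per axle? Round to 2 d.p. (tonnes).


Load per axle = total weight / number of axles
Load = 85.1 / 4
Load = 21.28 tonnes

21.28


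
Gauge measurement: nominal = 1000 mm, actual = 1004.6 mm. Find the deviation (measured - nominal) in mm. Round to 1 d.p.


Deviation = measured - nominal
Deviation = 1004.6 - 1000
Deviation = 4.6 mm

4.6


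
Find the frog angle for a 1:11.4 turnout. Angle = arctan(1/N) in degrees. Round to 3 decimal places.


1/N = 1/11.4 = 0.087719
angle = arctan(0.087719) = 0.087495 rad
angle = 0.087495 * 180/pi = 5.013 degrees

5.013


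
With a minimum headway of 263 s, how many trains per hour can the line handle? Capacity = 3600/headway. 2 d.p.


Capacity = 3600 / headway
Capacity = 3600 / 263
Capacity = 13.69 trains/hour

13.69


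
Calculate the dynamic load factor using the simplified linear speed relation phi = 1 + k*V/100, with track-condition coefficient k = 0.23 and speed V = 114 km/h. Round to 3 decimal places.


phi = 1 + k * V / 100
phi = 1 + 0.23 * 114 / 100
phi = 1 + 0.2622
phi = 1.262

1.262


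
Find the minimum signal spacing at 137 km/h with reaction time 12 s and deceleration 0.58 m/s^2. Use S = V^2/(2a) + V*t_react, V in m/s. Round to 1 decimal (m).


V = 137 / 3.6 = 38.0556 m/s
Braking distance = 38.0556^2 / (2*0.58) = 1248.4701 m
Sighting distance = 38.0556 * 12 = 456.6667 m
S = 1248.4701 + 456.6667 = 1705.1 m

1705.1


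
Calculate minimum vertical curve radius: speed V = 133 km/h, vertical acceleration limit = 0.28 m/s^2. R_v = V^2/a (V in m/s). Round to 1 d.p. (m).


Convert speed: V = 133 / 3.6 = 36.9444 m/s
V^2 = 1364.892 m^2/s^2
R_v = 1364.892 / 0.28
R_v = 4874.6 m

4874.6


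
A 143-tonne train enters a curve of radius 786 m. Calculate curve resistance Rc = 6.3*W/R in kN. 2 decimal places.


Rc = 6.3 * W / R
Rc = 6.3 * 143 / 786
Rc = 900.9 / 786
Rc = 1.15 kN

1.15


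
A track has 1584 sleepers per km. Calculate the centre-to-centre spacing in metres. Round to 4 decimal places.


Spacing = 1000 m / number of sleepers
Spacing = 1000 / 1584
Spacing = 0.6313 m

0.6313


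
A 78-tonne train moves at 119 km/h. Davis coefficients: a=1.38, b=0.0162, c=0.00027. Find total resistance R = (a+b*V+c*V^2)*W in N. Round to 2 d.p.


b*V = 0.0162 * 119 = 1.9278
c*V^2 = 0.00027 * 14161 = 3.82347
R_per_t = 1.38 + 1.9278 + 3.82347 = 7.13127 N/t
R_total = 7.13127 * 78 = 556.24 N

556.24


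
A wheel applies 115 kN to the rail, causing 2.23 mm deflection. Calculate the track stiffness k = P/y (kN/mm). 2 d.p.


Track stiffness k = P / y
k = 115 / 2.23
k = 51.57 kN/mm

51.57


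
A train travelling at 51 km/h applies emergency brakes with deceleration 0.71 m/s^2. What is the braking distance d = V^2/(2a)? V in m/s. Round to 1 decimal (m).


Convert speed: V = 51 / 3.6 = 14.1667 m/s
V^2 = 200.6944
d = 200.6944 / (2 * 0.71)
d = 200.6944 / 1.42
d = 141.3 m

141.3


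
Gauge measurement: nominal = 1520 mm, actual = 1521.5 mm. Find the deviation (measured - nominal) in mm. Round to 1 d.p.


Deviation = measured - nominal
Deviation = 1521.5 - 1520
Deviation = 1.5 mm

1.5


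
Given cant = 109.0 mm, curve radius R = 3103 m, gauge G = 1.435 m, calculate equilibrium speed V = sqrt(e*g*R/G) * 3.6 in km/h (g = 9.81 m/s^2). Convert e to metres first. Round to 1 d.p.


Convert cant: e = 109.0 mm = 0.1090 m
V_ms = sqrt(0.1090 * 9.81 * 3103 / 1.435)
V_ms = sqrt(2312.199909) = 48.0853 m/s
V = 48.0853 * 3.6 = 173.1 km/h

173.1


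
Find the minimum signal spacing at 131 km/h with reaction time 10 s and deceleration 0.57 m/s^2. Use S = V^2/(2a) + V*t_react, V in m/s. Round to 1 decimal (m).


V = 131 / 3.6 = 36.3889 m/s
Braking distance = 36.3889^2 / (2*0.57) = 1161.5362 m
Sighting distance = 36.3889 * 10 = 363.8889 m
S = 1161.5362 + 363.8889 = 1525.4 m

1525.4


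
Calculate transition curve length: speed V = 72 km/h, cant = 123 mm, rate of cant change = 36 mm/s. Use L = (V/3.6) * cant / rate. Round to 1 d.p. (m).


Convert speed: V = 72 / 3.6 = 20.0 m/s
L = 20.0 * 123 / 36
L = 2460.0 / 36
L = 68.3 m

68.3


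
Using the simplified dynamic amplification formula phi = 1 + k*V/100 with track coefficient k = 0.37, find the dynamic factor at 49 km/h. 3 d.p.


phi = 1 + k * V / 100
phi = 1 + 0.37 * 49 / 100
phi = 1 + 0.1813
phi = 1.181

1.181


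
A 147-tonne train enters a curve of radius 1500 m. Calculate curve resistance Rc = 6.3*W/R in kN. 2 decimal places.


Rc = 6.3 * W / R
Rc = 6.3 * 147 / 1500
Rc = 926.1 / 1500
Rc = 0.62 kN

0.62


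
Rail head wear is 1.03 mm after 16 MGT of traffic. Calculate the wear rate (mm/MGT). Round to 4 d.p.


Wear rate = total wear / cumulative tonnage
Rate = 1.03 / 16
Rate = 0.0644 mm/MGT

0.0644


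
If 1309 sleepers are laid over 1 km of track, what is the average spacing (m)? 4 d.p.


Spacing = 1000 m / number of sleepers
Spacing = 1000 / 1309
Spacing = 0.7639 m

0.7639


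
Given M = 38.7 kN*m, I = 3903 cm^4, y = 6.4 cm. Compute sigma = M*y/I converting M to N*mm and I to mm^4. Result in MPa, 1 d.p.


Convert units:
M = 38.7 kN*m = 38700000 N*mm
y = 6.4 cm = 64 mm
I = 3903 cm^4 = 39030000 mm^4
sigma = 38700000 * 64 / 39030000
sigma = 63.5 MPa

63.5


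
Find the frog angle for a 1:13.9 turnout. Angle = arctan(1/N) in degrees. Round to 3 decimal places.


1/N = 1/13.9 = 0.071942
angle = arctan(0.071942) = 0.071819 rad
angle = 0.071819 * 180/pi = 4.115 degrees

4.115


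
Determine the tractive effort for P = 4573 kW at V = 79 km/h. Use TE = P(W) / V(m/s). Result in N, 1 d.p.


Convert: P = 4573 kW = 4573000 W
V = 79 / 3.6 = 21.9444 m/s
TE = 4573000 / 21.9444
TE = 208389.9 N

208389.9


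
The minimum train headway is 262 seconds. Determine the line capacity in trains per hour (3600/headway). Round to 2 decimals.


Capacity = 3600 / headway
Capacity = 3600 / 262
Capacity = 13.74 trains/hour

13.74


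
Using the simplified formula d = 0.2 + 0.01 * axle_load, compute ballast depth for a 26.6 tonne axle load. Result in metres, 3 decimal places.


d = 0.2 + 0.01 * 26.6
d = 0.2 + 0.266
d = 0.466 m

0.466


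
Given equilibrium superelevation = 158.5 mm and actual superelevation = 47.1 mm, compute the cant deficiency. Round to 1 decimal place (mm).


Cant deficiency = equilibrium cant - actual cant
CD = 158.5 - 47.1
CD = 111.4 mm

111.4


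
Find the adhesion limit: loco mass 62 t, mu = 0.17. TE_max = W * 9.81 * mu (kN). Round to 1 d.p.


TE_max = W * g * mu
TE_max = 62 * 9.81 * 0.17
TE_max = 608.22 * 0.17
TE_max = 103.4 kN

103.4


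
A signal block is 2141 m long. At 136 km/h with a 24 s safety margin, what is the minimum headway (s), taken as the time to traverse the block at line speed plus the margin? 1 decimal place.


V = 136 / 3.6 = 37.7778 m/s
Block traversal time = 2141 / 37.7778 = 56.6735 s
Headway = 56.6735 + 24
Headway = 80.7 s

80.7


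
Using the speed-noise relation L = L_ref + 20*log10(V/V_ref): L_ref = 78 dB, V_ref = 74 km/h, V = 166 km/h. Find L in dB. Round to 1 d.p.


V/V_ref = 166 / 74 = 2.243243
log10(2.243243) = 0.350876
20 * 0.350876 = 7.0175
L = 78 + 7.0175 = 85.0 dB

85.0


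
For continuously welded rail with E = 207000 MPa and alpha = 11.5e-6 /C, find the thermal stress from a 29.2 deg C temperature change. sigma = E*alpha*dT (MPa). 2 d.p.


sigma = E * alpha * dT
sigma = 207000 * 11.5e-6 * 29.2
sigma = 2.3805 * 29.2
sigma = 69.51 MPa

69.51


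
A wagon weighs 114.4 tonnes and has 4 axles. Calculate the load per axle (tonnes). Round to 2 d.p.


Load per axle = total weight / number of axles
Load = 114.4 / 4
Load = 28.60 tonnes

28.60


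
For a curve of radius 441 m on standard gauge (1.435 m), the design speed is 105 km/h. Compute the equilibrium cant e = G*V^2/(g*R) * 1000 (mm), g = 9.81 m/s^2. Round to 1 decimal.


Convert speed: V = 105 / 3.6 = 29.1667 m/s
Apply formula: e = 1.435 * 29.1667^2 / (9.81 * 441)
e = 1.435 * 850.6944 / 4326.21
e = 0.282175 m = 282.2 mm

282.2


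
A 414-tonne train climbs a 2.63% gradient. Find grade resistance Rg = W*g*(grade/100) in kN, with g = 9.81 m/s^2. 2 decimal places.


Rg = W * 9.81 * grade / 100
Rg = 414 * 9.81 * 2.63 / 100
Rg = 4061.34 * 0.0263
Rg = 106.81 kN

106.81


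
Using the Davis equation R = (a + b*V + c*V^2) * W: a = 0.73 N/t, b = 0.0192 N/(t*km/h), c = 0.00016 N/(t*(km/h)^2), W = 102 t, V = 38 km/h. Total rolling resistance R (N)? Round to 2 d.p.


b*V = 0.0192 * 38 = 0.7296
c*V^2 = 0.00016 * 1444 = 0.23104
R_per_t = 0.73 + 0.7296 + 0.23104 = 1.69064 N/t
R_total = 1.69064 * 102 = 172.45 N

172.45


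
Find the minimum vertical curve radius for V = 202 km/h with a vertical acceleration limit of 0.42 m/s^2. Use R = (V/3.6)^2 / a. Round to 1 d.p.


Convert speed: V = 202 / 3.6 = 56.1111 m/s
V^2 = 3148.4568 m^2/s^2
R_v = 3148.4568 / 0.42
R_v = 7496.3 m

7496.3


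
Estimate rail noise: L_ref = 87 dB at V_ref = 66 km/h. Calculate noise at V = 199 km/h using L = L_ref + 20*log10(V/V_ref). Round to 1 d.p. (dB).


V/V_ref = 199 / 66 = 3.015152
log10(3.015152) = 0.479309
20 * 0.479309 = 9.5862
L = 87 + 9.5862 = 96.6 dB

96.6


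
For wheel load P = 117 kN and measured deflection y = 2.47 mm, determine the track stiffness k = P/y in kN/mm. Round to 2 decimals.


Track stiffness k = P / y
k = 117 / 2.47
k = 47.37 kN/mm

47.37


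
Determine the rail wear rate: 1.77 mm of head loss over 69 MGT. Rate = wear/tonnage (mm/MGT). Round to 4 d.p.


Wear rate = total wear / cumulative tonnage
Rate = 1.77 / 69
Rate = 0.0257 mm/MGT

0.0257


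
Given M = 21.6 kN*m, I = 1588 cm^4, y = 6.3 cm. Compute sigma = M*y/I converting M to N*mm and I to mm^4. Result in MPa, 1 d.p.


Convert units:
M = 21.6 kN*m = 21600000 N*mm
y = 6.3 cm = 63 mm
I = 1588 cm^4 = 15880000 mm^4
sigma = 21600000 * 63 / 15880000
sigma = 85.7 MPa

85.7


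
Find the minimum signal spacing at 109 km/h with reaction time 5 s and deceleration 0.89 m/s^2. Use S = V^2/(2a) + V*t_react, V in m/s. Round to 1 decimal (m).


V = 109 / 3.6 = 30.2778 m/s
Braking distance = 30.2778^2 / (2*0.89) = 515.0246 m
Sighting distance = 30.2778 * 5 = 151.3889 m
S = 515.0246 + 151.3889 = 666.4 m

666.4


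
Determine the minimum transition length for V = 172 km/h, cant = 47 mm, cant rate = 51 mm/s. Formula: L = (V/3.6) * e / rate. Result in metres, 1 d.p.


Convert speed: V = 172 / 3.6 = 47.7778 m/s
L = 47.7778 * 47 / 51
L = 2245.5556 / 51
L = 44.0 m

44.0


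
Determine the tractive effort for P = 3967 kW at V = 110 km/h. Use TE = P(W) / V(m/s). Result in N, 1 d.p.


Convert: P = 3967 kW = 3967000 W
V = 110 / 3.6 = 30.5556 m/s
TE = 3967000 / 30.5556
TE = 129829.1 N

129829.1


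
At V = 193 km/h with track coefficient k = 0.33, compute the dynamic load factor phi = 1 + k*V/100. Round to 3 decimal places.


phi = 1 + k * V / 100
phi = 1 + 0.33 * 193 / 100
phi = 1 + 0.6369
phi = 1.637

1.637


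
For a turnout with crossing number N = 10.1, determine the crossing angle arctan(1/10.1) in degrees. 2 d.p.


1/N = 1/10.1 = 0.09901
angle = arctan(0.09901) = 0.098688 rad
angle = 0.098688 * 180/pi = 5.65 degrees

5.65


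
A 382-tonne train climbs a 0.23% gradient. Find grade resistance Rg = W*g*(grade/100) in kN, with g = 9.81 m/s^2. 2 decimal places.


Rg = W * 9.81 * grade / 100
Rg = 382 * 9.81 * 0.23 / 100
Rg = 3747.42 * 0.0023
Rg = 8.62 kN

8.62


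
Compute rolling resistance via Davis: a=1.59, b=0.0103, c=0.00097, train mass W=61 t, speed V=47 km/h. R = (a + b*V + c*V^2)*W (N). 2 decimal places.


b*V = 0.0103 * 47 = 0.4841
c*V^2 = 0.00097 * 2209 = 2.14273
R_per_t = 1.59 + 0.4841 + 2.14273 = 4.21683 N/t
R_total = 4.21683 * 61 = 257.23 N

257.23


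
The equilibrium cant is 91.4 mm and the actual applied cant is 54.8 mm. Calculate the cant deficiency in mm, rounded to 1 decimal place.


Cant deficiency = equilibrium cant - actual cant
CD = 91.4 - 54.8
CD = 36.6 mm

36.6


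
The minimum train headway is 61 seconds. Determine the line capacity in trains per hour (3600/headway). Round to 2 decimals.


Capacity = 3600 / headway
Capacity = 3600 / 61
Capacity = 59.02 trains/hour

59.02


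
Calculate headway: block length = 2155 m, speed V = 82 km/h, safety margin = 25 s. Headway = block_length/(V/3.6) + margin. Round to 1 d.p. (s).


V = 82 / 3.6 = 22.7778 m/s
Block traversal time = 2155 / 22.7778 = 94.6098 s
Headway = 94.6098 + 25
Headway = 119.6 s

119.6


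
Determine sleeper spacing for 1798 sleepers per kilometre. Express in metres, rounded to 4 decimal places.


Spacing = 1000 m / number of sleepers
Spacing = 1000 / 1798
Spacing = 0.5562 m

0.5562


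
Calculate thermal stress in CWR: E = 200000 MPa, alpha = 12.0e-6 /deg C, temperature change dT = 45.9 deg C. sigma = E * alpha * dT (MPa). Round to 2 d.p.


sigma = E * alpha * dT
sigma = 200000 * 12.0e-6 * 45.9
sigma = 2.4 * 45.9
sigma = 110.16 MPa

110.16


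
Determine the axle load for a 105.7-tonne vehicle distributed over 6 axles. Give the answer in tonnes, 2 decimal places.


Load per axle = total weight / number of axles
Load = 105.7 / 6
Load = 17.62 tonnes

17.62


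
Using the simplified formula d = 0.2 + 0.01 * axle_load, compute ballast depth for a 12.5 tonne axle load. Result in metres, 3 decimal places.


d = 0.2 + 0.01 * 12.5
d = 0.2 + 0.125
d = 0.325 m

0.325


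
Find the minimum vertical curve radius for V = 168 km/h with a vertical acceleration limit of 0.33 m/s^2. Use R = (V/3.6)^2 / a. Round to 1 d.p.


Convert speed: V = 168 / 3.6 = 46.6667 m/s
V^2 = 2177.7778 m^2/s^2
R_v = 2177.7778 / 0.33
R_v = 6599.3 m

6599.3


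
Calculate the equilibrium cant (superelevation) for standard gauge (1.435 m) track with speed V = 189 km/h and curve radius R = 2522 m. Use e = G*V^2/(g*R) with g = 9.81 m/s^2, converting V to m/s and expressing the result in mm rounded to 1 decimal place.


Convert speed: V = 189 / 3.6 = 52.5 m/s
Apply formula: e = 1.435 * 52.5^2 / (9.81 * 2522)
e = 1.435 * 2756.25 / 24740.82
e = 0.159866 m = 159.9 mm

159.9


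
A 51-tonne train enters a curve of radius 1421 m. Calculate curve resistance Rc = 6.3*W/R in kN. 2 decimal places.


Rc = 6.3 * W / R
Rc = 6.3 * 51 / 1421
Rc = 321.3 / 1421
Rc = 0.23 kN

0.23


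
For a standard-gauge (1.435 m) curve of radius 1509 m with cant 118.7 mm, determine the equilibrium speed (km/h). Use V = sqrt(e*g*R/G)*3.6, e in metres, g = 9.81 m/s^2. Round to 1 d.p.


Convert cant: e = 118.7 mm = 0.1187 m
V_ms = sqrt(0.1187 * 9.81 * 1509 / 1.435)
V_ms = sqrt(1224.495138) = 34.9928 m/s
V = 34.9928 * 3.6 = 126.0 km/h

126.0


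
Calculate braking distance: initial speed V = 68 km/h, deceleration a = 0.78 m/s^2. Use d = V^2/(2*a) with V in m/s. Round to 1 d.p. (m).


Convert speed: V = 68 / 3.6 = 18.8889 m/s
V^2 = 356.7901
d = 356.7901 / (2 * 0.78)
d = 356.7901 / 1.56
d = 228.7 m

228.7


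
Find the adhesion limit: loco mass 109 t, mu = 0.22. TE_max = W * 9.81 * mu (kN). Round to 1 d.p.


TE_max = W * g * mu
TE_max = 109 * 9.81 * 0.22
TE_max = 1069.29 * 0.22
TE_max = 235.2 kN

235.2


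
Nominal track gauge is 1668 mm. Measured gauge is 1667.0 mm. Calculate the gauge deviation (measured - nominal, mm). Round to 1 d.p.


Deviation = measured - nominal
Deviation = 1667.0 - 1668
Deviation = -1.0 mm

-1.0


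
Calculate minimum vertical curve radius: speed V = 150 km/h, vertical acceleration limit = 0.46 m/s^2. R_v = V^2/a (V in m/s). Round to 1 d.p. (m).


Convert speed: V = 150 / 3.6 = 41.6667 m/s
V^2 = 1736.1111 m^2/s^2
R_v = 1736.1111 / 0.46
R_v = 3774.2 m

3774.2


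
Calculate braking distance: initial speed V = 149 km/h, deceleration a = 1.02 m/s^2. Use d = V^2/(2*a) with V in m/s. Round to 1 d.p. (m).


Convert speed: V = 149 / 3.6 = 41.3889 m/s
V^2 = 1713.0401
d = 1713.0401 / (2 * 1.02)
d = 1713.0401 / 2.04
d = 839.7 m

839.7


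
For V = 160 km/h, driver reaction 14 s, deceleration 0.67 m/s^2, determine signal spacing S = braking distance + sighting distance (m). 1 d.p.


V = 160 / 3.6 = 44.4444 m/s
Braking distance = 44.4444^2 / (2*0.67) = 1474.1109 m
Sighting distance = 44.4444 * 14 = 622.2222 m
S = 1474.1109 + 622.2222 = 2096.3 m

2096.3


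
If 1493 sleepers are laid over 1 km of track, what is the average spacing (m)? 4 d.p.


Spacing = 1000 m / number of sleepers
Spacing = 1000 / 1493
Spacing = 0.6698 m

0.6698


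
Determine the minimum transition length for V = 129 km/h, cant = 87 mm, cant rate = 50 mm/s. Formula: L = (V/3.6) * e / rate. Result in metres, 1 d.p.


Convert speed: V = 129 / 3.6 = 35.8333 m/s
L = 35.8333 * 87 / 50
L = 3117.5 / 50
L = 62.4 m

62.4


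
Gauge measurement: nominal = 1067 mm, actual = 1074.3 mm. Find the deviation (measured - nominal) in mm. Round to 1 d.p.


Deviation = measured - nominal
Deviation = 1074.3 - 1067
Deviation = 7.3 mm

7.3


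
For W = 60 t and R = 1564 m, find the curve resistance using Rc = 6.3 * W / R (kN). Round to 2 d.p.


Rc = 6.3 * W / R
Rc = 6.3 * 60 / 1564
Rc = 378.0 / 1564
Rc = 0.24 kN

0.24


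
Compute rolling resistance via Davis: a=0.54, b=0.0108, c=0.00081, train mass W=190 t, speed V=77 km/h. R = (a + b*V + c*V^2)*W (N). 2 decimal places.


b*V = 0.0108 * 77 = 0.8316
c*V^2 = 0.00081 * 5929 = 4.80249
R_per_t = 0.54 + 0.8316 + 4.80249 = 6.17409 N/t
R_total = 6.17409 * 190 = 1173.08 N

1173.08


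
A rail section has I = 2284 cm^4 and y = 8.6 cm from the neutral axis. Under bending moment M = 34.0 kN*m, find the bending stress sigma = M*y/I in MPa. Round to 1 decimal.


Convert units:
M = 34.0 kN*m = 34000000 N*mm
y = 8.6 cm = 86 mm
I = 2284 cm^4 = 22840000 mm^4
sigma = 34000000 * 86 / 22840000
sigma = 128.0 MPa

128.0


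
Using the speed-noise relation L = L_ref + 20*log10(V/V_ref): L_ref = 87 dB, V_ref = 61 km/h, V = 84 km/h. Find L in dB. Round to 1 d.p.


V/V_ref = 84 / 61 = 1.377049
log10(1.377049) = 0.138949
20 * 0.138949 = 2.779
L = 87 + 2.779 = 89.8 dB

89.8


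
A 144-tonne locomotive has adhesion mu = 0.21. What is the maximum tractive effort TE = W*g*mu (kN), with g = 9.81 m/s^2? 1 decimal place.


TE_max = W * g * mu
TE_max = 144 * 9.81 * 0.21
TE_max = 1412.64 * 0.21
TE_max = 296.7 kN

296.7


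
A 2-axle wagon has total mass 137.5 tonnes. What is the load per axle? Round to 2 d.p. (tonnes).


Load per axle = total weight / number of axles
Load = 137.5 / 2
Load = 68.75 tonnes

68.75


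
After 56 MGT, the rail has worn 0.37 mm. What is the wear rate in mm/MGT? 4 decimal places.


Wear rate = total wear / cumulative tonnage
Rate = 0.37 / 56
Rate = 0.0066 mm/MGT

0.0066


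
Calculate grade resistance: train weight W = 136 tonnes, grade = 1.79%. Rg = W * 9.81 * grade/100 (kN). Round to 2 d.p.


Rg = W * 9.81 * grade / 100
Rg = 136 * 9.81 * 1.79 / 100
Rg = 1334.16 * 0.0179
Rg = 23.88 kN

23.88


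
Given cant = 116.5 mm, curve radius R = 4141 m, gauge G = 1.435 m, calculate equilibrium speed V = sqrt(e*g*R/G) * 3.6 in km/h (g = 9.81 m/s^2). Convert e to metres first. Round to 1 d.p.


Convert cant: e = 116.5 mm = 0.1165 m
V_ms = sqrt(0.1165 * 9.81 * 4141 / 1.435)
V_ms = sqrt(3297.981857) = 57.4281 m/s
V = 57.4281 * 3.6 = 206.7 km/h

206.7


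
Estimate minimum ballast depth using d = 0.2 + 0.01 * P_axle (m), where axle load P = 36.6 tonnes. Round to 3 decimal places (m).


d = 0.2 + 0.01 * 36.6
d = 0.2 + 0.366
d = 0.566 m

0.566


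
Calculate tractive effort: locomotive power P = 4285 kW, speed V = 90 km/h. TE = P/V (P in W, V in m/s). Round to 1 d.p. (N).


Convert: P = 4285 kW = 4285000 W
V = 90 / 3.6 = 25.0 m/s
TE = 4285000 / 25.0
TE = 171400.0 N

171400.0


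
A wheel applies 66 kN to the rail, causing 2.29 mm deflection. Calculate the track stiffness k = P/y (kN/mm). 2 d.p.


Track stiffness k = P / y
k = 66 / 2.29
k = 28.82 kN/mm

28.82


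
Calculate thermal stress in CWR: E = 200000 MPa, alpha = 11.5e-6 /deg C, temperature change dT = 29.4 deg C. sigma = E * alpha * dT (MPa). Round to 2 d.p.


sigma = E * alpha * dT
sigma = 200000 * 11.5e-6 * 29.4
sigma = 2.3 * 29.4
sigma = 67.62 MPa

67.62


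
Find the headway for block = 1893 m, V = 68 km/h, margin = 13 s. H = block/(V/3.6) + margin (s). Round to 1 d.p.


V = 68 / 3.6 = 18.8889 m/s
Block traversal time = 1893 / 18.8889 = 100.2176 s
Headway = 100.2176 + 13
Headway = 113.2 s

113.2


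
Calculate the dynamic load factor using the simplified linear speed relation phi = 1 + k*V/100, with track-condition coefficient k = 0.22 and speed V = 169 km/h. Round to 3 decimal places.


phi = 1 + k * V / 100
phi = 1 + 0.22 * 169 / 100
phi = 1 + 0.3718
phi = 1.372

1.372


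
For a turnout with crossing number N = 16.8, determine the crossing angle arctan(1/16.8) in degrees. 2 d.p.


1/N = 1/16.8 = 0.059524
angle = arctan(0.059524) = 0.059454 rad
angle = 0.059454 * 180/pi = 3.41 degrees

3.41


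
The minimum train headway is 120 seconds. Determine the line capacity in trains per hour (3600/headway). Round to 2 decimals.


Capacity = 3600 / headway
Capacity = 3600 / 120
Capacity = 30.00 trains/hour

30.00


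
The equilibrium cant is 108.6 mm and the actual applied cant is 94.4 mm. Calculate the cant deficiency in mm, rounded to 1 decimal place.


Cant deficiency = equilibrium cant - actual cant
CD = 108.6 - 94.4
CD = 14.2 mm

14.2


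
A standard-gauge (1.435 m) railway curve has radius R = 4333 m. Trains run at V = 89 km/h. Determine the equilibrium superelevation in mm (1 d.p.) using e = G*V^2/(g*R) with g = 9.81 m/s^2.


Convert speed: V = 89 / 3.6 = 24.7222 m/s
Apply formula: e = 1.435 * 24.7222^2 / (9.81 * 4333)
e = 1.435 * 611.1883 / 42506.73
e = 0.020633 m = 20.6 mm

20.6


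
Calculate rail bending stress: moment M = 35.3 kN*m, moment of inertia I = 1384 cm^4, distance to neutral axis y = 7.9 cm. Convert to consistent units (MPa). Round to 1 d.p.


Convert units:
M = 35.3 kN*m = 35300000 N*mm
y = 7.9 cm = 79 mm
I = 1384 cm^4 = 13840000 mm^4
sigma = 35300000 * 79 / 13840000
sigma = 201.5 MPa

201.5


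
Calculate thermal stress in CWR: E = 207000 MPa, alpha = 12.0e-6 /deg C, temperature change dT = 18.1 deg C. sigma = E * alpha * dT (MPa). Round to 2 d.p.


sigma = E * alpha * dT
sigma = 207000 * 12.0e-6 * 18.1
sigma = 2.484 * 18.1
sigma = 44.96 MPa

44.96


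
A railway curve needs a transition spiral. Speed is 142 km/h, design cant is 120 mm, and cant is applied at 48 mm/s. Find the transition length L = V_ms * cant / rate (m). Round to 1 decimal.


Convert speed: V = 142 / 3.6 = 39.4444 m/s
L = 39.4444 * 120 / 48
L = 4733.3333 / 48
L = 98.6 m

98.6


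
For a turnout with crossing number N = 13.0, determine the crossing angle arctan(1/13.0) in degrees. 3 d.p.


1/N = 1/13.0 = 0.076923
angle = arctan(0.076923) = 0.076772 rad
angle = 0.076772 * 180/pi = 4.399 degrees

4.399


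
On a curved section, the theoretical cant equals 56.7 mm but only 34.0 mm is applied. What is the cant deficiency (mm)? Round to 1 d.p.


Cant deficiency = equilibrium cant - actual cant
CD = 56.7 - 34.0
CD = 22.7 mm

22.7


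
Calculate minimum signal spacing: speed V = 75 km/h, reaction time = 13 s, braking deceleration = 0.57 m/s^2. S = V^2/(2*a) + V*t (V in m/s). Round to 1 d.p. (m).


V = 75 / 3.6 = 20.8333 m/s
Braking distance = 20.8333^2 / (2*0.57) = 380.7261 m
Sighting distance = 20.8333 * 13 = 270.8333 m
S = 380.7261 + 270.8333 = 651.6 m

651.6


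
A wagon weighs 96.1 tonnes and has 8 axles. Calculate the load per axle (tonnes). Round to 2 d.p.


Load per axle = total weight / number of axles
Load = 96.1 / 8
Load = 12.01 tonnes

12.01


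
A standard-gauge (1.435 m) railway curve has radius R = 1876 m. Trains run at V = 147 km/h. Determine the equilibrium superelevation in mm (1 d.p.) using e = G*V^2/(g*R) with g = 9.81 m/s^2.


Convert speed: V = 147 / 3.6 = 40.8333 m/s
Apply formula: e = 1.435 * 40.8333^2 / (9.81 * 1876)
e = 1.435 * 1667.3611 / 18403.56
e = 0.130011 m = 130.0 mm

130.0


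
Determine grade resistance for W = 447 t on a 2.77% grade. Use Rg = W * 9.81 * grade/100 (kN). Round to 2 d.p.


Rg = W * 9.81 * grade / 100
Rg = 447 * 9.81 * 2.77 / 100
Rg = 4385.07 * 0.0277
Rg = 121.47 kN

121.47


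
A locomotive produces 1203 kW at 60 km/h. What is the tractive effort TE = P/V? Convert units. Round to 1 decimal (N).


Convert: P = 1203 kW = 1203000 W
V = 60 / 3.6 = 16.6667 m/s
TE = 1203000 / 16.6667
TE = 72180.0 N

72180.0


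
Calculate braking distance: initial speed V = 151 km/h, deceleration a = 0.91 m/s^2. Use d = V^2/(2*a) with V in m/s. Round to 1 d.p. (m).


Convert speed: V = 151 / 3.6 = 41.9444 m/s
V^2 = 1759.3364
d = 1759.3364 / (2 * 0.91)
d = 1759.3364 / 1.82
d = 966.7 m

966.7


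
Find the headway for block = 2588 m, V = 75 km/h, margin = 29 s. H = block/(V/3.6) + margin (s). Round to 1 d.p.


V = 75 / 3.6 = 20.8333 m/s
Block traversal time = 2588 / 20.8333 = 124.224 s
Headway = 124.224 + 29
Headway = 153.2 s

153.2


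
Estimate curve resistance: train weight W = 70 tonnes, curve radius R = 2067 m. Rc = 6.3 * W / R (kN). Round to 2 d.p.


Rc = 6.3 * W / R
Rc = 6.3 * 70 / 2067
Rc = 441.0 / 2067
Rc = 0.21 kN

0.21


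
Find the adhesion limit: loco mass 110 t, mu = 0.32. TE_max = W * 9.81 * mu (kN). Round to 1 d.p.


TE_max = W * g * mu
TE_max = 110 * 9.81 * 0.32
TE_max = 1079.1 * 0.32
TE_max = 345.3 kN

345.3


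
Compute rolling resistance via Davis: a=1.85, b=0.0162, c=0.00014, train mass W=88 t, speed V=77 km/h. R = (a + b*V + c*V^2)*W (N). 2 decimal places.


b*V = 0.0162 * 77 = 1.2474
c*V^2 = 0.00014 * 5929 = 0.83006
R_per_t = 1.85 + 1.2474 + 0.83006 = 3.92746 N/t
R_total = 3.92746 * 88 = 345.62 N

345.62
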